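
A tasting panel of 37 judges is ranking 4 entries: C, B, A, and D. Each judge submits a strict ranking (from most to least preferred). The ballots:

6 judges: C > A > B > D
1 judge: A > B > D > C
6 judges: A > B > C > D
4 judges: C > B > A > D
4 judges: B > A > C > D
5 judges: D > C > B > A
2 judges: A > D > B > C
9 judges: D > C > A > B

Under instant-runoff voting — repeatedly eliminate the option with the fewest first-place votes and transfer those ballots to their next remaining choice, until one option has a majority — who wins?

Round 1: C 10, B 4, A 9, D 14. Eliminate B.
Round 2: C 10, A 13, D 14. Eliminate C.
Round 3: A 23, D 14. A has a majority.

A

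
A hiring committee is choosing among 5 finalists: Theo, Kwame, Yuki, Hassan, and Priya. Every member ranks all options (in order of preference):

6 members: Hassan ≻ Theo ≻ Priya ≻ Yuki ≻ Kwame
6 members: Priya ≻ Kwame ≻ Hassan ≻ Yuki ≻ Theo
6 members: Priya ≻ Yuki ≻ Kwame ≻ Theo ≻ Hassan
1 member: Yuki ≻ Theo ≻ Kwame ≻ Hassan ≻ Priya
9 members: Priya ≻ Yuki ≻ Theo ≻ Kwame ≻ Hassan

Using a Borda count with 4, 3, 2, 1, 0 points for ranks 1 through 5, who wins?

Priya

Theo: 6·3 + 6·0 + 6·1 + 1·3 + 9·2 = 45
Kwame: 6·0 + 6·3 + 6·2 + 1·2 + 9·1 = 41
Yuki: 6·1 + 6·1 + 6·3 + 1·4 + 9·3 = 61
Hassan: 6·4 + 6·2 + 6·0 + 1·1 + 9·0 = 37
Priya: 6·2 + 6·4 + 6·4 + 1·0 + 9·4 = 96
Priya has the highest Borda score (96).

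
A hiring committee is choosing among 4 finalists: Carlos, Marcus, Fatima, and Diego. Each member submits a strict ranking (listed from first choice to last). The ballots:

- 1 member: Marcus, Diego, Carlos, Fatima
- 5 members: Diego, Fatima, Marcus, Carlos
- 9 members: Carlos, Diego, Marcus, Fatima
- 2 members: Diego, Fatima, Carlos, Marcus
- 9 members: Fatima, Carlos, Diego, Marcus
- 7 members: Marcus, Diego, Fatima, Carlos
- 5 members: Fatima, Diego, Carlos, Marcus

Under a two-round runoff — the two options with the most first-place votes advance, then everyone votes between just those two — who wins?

Fatima

Round 1 first-place votes: Carlos 9, Marcus 8, Fatima 14, Diego 7.
Fatima and Carlos advance.
Runoff: Fatima is preferred to Carlos by 28 voters; Carlos by 10.
Fatima wins the runoff.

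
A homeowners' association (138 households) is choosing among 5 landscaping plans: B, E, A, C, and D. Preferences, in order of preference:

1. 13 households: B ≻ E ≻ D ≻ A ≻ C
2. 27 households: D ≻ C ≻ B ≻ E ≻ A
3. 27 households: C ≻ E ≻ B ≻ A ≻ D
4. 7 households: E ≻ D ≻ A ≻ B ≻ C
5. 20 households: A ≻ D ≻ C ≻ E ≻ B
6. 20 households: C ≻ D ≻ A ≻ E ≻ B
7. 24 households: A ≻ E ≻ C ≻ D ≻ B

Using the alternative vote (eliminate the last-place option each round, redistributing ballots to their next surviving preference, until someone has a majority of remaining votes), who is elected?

C

Round 1: B 13, E 7, A 44, C 47, D 27. Eliminate E.
Round 2: B 13, A 44, C 47, D 34. Eliminate B.
Round 3: A 44, C 47, D 47. Eliminate A.
Round 4: C 71, D 67. C has a majority.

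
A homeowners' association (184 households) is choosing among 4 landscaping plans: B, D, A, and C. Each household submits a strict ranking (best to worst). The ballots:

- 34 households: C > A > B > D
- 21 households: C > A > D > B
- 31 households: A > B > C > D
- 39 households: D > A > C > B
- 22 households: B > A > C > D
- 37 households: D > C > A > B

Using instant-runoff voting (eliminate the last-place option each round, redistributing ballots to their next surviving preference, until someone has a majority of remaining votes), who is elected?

C

Round 1: B 22, D 76, A 31, C 55. Eliminate B.
Round 2: D 76, A 53, C 55. Eliminate A.
Round 3: D 76, C 108. C has a majority.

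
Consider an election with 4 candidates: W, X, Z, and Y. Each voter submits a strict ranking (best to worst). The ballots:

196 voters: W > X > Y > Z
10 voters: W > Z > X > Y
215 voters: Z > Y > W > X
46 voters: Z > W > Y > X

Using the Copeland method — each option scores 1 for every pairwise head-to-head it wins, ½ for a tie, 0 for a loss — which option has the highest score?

Z

W: beats X and Y; loses to Z → score 2.
X: loses to W, Z, and Y → score 0.
Z: beats W, X, and Y → score 3.
Y: beats X; loses to W and Z → score 1.
Z has the best pairwise record.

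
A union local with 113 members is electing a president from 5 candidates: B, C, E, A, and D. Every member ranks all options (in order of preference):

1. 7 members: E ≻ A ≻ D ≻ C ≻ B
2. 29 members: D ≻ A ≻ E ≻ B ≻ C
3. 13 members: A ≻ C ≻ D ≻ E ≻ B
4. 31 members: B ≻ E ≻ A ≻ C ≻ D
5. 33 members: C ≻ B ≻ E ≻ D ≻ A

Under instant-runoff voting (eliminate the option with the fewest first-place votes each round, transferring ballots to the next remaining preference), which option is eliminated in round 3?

B

Round 1: B 31, C 33, E 7, A 13, D 29. Eliminate E.
Round 2: B 31, C 33, A 20, D 29. Eliminate A.
Round 3: B 31, C 46, D 36. Eliminate B.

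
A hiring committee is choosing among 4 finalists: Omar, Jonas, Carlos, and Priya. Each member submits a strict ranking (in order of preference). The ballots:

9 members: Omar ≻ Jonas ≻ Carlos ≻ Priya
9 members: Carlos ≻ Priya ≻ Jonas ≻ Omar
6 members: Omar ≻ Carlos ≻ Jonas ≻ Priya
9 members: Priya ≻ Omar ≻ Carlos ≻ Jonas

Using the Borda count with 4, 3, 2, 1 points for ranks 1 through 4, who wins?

Omar

Omar: 9·4 + 9·1 + 6·4 + 9·3 = 96
Jonas: 9·3 + 9·2 + 6·2 + 9·1 = 66
Carlos: 9·2 + 9·4 + 6·3 + 9·2 = 90
Priya: 9·1 + 9·3 + 6·1 + 9·4 = 78
Omar has the highest Borda score (96).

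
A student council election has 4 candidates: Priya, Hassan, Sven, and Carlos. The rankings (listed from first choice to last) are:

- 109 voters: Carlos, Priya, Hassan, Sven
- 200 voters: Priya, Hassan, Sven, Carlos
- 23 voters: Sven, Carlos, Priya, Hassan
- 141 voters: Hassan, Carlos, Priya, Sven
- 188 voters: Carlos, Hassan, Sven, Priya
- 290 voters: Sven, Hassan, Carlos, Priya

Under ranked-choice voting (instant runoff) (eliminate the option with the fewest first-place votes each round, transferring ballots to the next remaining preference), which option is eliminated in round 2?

Round 1: Priya 200, Hassan 141, Sven 313, Carlos 297. Eliminate Hassan.
Round 2: Priya 200, Sven 313, Carlos 438. Eliminate Priya.

Priya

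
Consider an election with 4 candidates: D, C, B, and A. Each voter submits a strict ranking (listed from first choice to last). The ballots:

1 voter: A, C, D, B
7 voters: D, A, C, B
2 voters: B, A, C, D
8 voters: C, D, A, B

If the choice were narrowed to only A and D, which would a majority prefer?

Voters preferring A to D: 3; preferring D to A: 15.
D wins the head-to-head.

D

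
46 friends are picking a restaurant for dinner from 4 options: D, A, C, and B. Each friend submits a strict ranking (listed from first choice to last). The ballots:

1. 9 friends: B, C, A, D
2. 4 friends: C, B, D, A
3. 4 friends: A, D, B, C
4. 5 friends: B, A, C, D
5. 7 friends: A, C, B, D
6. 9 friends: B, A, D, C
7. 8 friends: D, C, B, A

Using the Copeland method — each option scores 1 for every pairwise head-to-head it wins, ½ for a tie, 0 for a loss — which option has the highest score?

B

D: loses to A, C, and B → score 0.
A: beats D and C; loses to B → score 2.
C: beats D; loses to A and B → score 1.
B: beats D, A, and C → score 3.
B has the best pairwise record.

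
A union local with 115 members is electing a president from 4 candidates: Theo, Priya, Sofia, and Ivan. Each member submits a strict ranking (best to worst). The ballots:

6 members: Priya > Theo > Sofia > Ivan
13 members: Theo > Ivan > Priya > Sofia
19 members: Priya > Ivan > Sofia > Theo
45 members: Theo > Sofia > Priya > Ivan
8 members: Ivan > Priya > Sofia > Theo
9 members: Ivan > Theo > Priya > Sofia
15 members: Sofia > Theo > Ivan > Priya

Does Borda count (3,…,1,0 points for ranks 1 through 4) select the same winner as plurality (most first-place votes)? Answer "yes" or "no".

yes

Borda — scores: Theo 234, Priya 158, Sofia 168, Ivan 130. Winner: Theo.
Plurality — first-place votes: Theo 58, Priya 25, Sofia 15, Ivan 17. Winner: Theo.
The two methods agree.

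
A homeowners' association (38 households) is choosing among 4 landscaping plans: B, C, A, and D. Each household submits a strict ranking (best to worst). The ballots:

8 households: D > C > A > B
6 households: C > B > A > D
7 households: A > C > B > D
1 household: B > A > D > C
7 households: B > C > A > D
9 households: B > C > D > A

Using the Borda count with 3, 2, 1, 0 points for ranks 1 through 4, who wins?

B: 8·0 + 6·2 + 7·1 + 1·3 + 7·3 + 9·3 = 70
C: 8·2 + 6·3 + 7·2 + 1·0 + 7·2 + 9·2 = 80
A: 8·1 + 6·1 + 7·3 + 1·2 + 7·1 + 9·0 = 44
D: 8·3 + 6·0 + 7·0 + 1·1 + 7·0 + 9·1 = 34
C has the highest Borda score (80).

C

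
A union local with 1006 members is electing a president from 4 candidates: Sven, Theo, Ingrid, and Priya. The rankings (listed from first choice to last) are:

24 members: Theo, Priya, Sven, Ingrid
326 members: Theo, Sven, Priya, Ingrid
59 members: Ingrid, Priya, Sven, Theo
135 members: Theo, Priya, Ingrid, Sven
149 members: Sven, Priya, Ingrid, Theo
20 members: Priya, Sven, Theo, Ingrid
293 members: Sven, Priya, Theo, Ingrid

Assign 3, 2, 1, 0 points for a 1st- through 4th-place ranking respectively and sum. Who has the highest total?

Sven

Sven: 24·1 + 326·2 + 59·1 + 135·0 + 149·3 + 20·2 + 293·3 = 2101
Theo: 24·3 + 326·3 + 59·0 + 135·3 + 149·0 + 20·1 + 293·1 = 1768
Ingrid: 24·0 + 326·0 + 59·3 + 135·1 + 149·1 + 20·0 + 293·0 = 461
Priya: 24·2 + 326·1 + 59·2 + 135·2 + 149·2 + 20·3 + 293·2 = 1706
Sven has the highest Borda score (2101).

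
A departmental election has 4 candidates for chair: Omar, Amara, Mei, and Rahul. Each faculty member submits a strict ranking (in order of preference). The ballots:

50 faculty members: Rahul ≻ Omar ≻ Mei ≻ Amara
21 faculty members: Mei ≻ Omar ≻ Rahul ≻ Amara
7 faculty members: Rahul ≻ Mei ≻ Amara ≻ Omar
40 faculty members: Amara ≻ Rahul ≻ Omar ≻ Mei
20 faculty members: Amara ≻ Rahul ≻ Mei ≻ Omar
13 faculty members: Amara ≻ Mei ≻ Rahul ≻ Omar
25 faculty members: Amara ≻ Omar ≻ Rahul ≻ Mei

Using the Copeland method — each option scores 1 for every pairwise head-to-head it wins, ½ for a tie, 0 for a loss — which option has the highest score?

Omar: beats Mei; loses to Amara and Rahul → score 1.
Amara: beats Omar, Mei, and Rahul → score 3.
Mei: loses to Omar, Amara, and Rahul → score 0.
Rahul: beats Omar and Mei; loses to Amara → score 2.
Amara has the best pairwise record.

Amara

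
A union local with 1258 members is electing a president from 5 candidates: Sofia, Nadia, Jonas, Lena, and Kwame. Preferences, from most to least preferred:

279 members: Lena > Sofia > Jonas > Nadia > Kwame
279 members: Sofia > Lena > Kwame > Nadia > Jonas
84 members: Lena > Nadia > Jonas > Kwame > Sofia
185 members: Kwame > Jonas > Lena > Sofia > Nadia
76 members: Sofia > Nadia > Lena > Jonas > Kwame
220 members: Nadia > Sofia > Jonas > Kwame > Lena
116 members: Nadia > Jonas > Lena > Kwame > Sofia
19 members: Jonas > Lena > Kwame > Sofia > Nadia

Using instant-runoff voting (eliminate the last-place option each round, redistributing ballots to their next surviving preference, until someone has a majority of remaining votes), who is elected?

Round 1: Sofia 355, Nadia 336, Jonas 19, Lena 363, Kwame 185. Eliminate Jonas.
Round 2: Sofia 355, Nadia 336, Lena 382, Kwame 185. Eliminate Kwame.
Round 3: Sofia 355, Nadia 336, Lena 567. Eliminate Nadia.
Round 4: Sofia 575, Lena 683. Lena has a majority.

Lena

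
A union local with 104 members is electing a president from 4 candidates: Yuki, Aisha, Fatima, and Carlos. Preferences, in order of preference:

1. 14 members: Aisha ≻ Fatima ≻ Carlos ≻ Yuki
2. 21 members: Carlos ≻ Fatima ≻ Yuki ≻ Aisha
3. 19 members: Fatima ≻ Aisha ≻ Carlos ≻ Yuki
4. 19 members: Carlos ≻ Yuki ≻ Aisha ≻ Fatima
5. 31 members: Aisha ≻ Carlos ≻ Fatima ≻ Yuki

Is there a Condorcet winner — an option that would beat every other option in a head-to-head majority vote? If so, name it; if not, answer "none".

Aisha vs Yuki: 64–40 for Aisha.
Aisha vs Fatima: 64–40 for Aisha.
Aisha vs Carlos: 64–40 for Aisha.
Aisha beats every other option head-to-head.

Aisha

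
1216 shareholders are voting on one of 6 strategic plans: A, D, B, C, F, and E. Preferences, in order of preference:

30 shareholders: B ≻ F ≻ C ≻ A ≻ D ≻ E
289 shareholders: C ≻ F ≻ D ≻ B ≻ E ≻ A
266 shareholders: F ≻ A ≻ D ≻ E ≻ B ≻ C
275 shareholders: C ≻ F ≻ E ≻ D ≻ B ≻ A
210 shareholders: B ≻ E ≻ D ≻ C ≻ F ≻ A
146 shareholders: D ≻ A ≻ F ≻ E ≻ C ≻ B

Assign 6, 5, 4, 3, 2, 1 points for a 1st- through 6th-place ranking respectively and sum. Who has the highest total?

F

A: 30·3 + 289·1 + 266·5 + 275·1 + 210·1 + 146·5 = 2924
D: 30·2 + 289·4 + 266·4 + 275·3 + 210·4 + 146·6 = 4821
B: 30·6 + 289·3 + 266·2 + 275·2 + 210·6 + 146·1 = 3535
C: 30·4 + 289·6 + 266·1 + 275·6 + 210·3 + 146·2 = 4692
F: 30·5 + 289·5 + 266·6 + 275·5 + 210·2 + 146·4 = 5570
E: 30·1 + 289·2 + 266·3 + 275·4 + 210·5 + 146·3 = 3994
F has the highest Borda score (5570).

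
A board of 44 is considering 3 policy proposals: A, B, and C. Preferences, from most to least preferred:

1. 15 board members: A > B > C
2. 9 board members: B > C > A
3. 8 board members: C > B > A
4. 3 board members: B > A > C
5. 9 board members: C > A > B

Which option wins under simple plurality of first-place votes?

C

First-place votes: A 15, B 12, C 17.
C has the most first-place votes.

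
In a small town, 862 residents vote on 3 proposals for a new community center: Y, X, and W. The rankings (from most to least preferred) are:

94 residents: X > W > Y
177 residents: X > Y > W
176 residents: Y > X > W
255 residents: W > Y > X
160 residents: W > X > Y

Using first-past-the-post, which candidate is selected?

First-place votes: Y 176, X 271, W 415.
W has the most first-place votes.

W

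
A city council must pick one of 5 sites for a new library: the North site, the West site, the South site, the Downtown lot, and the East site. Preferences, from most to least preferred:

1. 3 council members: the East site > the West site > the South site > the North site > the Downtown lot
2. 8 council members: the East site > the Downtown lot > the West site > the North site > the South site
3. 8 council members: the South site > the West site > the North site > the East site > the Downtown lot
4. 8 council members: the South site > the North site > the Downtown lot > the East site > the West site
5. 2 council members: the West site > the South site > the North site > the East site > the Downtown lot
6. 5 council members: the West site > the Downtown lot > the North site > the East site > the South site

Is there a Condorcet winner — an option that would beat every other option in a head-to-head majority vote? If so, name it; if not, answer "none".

Checking pairwise contests:
the West site beats the North site 26–8.
the East site beats the West site 19–15.
the West site beats the South site 18–16.
the North site beats the Downtown lot 21–13.
the North site beats the East site 23–11.
Every option loses at least one head-to-head, so there is no Condorcet winner.

none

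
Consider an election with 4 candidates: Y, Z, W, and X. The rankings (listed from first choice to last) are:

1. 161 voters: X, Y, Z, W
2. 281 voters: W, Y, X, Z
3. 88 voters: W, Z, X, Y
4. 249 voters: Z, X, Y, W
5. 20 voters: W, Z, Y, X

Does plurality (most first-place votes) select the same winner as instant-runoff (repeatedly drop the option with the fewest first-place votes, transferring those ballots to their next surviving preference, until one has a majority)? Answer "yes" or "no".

no

Plurality — first-place votes: Y 0, Z 249, W 389, X 161. Winner: W.
Instant-runoff — R1 Y 0, Z 249, W 389, X 161 (Y out); R2 Z 249, W 389, X 161 (X out); R3 Z 410, W 389 (Z winner). Winner: Z.
The two methods disagree.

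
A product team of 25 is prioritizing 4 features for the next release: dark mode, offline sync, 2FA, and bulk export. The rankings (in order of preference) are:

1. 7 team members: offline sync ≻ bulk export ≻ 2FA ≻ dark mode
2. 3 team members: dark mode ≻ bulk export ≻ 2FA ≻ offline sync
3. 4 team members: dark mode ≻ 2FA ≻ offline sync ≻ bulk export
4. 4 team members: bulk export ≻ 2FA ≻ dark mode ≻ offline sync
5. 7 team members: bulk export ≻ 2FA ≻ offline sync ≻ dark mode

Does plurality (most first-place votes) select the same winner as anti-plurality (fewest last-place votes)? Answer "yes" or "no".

no

Plurality — first-place votes: dark mode 7, offline sync 7, 2FA 0, bulk export 11. Winner: bulk export.
Anti-plurality — last-place votes: dark mode 14, offline sync 7, 2FA 0, bulk export 4. Winner: 2FA.
The two methods disagree.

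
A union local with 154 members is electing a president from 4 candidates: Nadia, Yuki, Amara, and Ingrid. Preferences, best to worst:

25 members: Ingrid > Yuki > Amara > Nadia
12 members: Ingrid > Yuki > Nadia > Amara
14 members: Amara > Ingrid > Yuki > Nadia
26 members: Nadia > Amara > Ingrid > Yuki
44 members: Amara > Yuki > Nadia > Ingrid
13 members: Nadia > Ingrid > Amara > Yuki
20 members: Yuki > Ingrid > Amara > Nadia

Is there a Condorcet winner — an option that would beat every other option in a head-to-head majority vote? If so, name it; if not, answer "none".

Amara

Amara vs Nadia: 103–51 for Amara.
Amara vs Yuki: 97–57 for Amara.
Amara vs Ingrid: 84–70 for Amara.
Amara beats every other option head-to-head.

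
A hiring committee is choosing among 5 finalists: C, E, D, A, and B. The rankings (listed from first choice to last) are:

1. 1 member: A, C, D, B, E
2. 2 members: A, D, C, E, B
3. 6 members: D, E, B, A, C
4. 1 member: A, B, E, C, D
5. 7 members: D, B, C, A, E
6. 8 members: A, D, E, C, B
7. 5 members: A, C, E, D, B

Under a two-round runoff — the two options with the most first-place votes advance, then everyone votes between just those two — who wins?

Round 1 first-place votes: C 0, E 0, D 13, A 17, B 0.
A and D advance.
Runoff: A is preferred to D by 17 voters; D by 13.
A wins the runoff.

A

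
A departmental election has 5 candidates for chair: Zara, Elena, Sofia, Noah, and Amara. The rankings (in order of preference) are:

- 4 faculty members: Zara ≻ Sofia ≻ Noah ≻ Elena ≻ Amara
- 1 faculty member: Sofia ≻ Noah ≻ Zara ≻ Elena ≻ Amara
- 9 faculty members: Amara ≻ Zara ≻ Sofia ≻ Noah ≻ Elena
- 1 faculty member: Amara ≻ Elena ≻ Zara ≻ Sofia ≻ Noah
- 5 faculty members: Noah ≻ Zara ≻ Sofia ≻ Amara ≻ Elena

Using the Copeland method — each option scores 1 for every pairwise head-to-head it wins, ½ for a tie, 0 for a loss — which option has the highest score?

Zara: beats Elena, Sofia, and Noah; ties Amara → score 3.5.
Elena: loses to Zara, Sofia, Noah, and Amara → score 0.
Sofia: beats Elena and Noah; ties Amara; loses to Zara → score 2.5.
Noah: beats Elena; ties Amara; loses to Zara and Sofia → score 1.5.
Amara: beats Elena; ties Zara, Sofia, and Noah → score 2.5.
Zara has the best pairwise record.

Zara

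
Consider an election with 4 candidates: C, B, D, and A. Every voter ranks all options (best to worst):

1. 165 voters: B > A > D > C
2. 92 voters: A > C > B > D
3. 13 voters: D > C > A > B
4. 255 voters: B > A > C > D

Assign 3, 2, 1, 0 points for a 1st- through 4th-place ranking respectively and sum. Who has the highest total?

C: 165·0 + 92·2 + 13·2 + 255·1 = 465
B: 165·3 + 92·1 + 13·0 + 255·3 = 1352
D: 165·1 + 92·0 + 13·3 + 255·0 = 204
A: 165·2 + 92·3 + 13·1 + 255·2 = 1129
B has the highest Borda score (1352).

B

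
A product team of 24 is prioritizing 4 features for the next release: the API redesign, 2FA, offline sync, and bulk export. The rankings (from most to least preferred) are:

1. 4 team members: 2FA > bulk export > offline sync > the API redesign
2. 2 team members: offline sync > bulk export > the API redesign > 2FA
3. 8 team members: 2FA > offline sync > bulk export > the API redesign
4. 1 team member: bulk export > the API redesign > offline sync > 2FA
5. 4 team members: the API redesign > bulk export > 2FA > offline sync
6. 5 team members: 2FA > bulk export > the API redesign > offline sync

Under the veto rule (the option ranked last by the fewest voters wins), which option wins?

Last-place votes: the API redesign 12, 2FA 3, offline sync 9, bulk export 0.
bulk export is ranked last by the fewest voters, so bulk export wins.

bulk export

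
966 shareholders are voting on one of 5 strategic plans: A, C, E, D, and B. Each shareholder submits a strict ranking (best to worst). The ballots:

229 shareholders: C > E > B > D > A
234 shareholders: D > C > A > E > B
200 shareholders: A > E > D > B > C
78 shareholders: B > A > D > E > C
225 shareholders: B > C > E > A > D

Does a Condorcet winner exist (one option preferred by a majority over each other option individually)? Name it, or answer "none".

Checking pairwise contests:
C beats A 688–278.
D beats C 512–454.
A beats E 512–454.
A beats D 503–463.
E beats B 663–303.
Every option loses at least one head-to-head, so there is no Condorcet winner.

none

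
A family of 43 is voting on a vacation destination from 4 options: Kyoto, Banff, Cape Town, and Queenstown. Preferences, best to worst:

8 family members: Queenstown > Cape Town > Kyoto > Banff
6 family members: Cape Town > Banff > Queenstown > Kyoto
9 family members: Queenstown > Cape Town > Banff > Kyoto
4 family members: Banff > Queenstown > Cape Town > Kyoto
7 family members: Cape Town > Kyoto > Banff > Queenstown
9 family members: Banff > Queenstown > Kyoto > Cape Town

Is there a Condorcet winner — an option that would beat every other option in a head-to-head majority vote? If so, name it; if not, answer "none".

Checking pairwise contests:
Banff beats Kyoto 28–15.
Cape Town beats Banff 30–13.
Queenstown beats Cape Town 30–13.
Banff beats Queenstown 26–17.
Every option loses at least one head-to-head, so there is no Condorcet winner.

none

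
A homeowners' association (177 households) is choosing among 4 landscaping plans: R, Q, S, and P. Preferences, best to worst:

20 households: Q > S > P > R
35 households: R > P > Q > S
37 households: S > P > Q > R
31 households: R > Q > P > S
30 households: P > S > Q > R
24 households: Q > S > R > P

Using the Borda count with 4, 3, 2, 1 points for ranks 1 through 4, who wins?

Q

R: 20·1 + 35·4 + 37·1 + 31·4 + 30·1 + 24·2 = 399
Q: 20·4 + 35·2 + 37·2 + 31·3 + 30·2 + 24·4 = 473
S: 20·3 + 35·1 + 37·4 + 31·1 + 30·3 + 24·3 = 436
P: 20·2 + 35·3 + 37·3 + 31·2 + 30·4 + 24·1 = 462
Q has the highest Borda score (473).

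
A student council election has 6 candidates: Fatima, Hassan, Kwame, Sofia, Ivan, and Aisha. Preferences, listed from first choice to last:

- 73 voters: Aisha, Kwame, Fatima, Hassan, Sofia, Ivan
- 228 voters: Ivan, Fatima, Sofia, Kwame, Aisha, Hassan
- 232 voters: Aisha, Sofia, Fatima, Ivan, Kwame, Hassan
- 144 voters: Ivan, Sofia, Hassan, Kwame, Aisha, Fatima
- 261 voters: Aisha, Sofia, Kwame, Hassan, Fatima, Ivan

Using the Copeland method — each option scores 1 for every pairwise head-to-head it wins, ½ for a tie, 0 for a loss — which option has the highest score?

Fatima: beats Hassan and Ivan; loses to Kwame, Sofia, and Aisha → score 2.
Hassan: loses to Fatima, Kwame, Sofia, Ivan, and Aisha → score 0.
Kwame: beats Fatima and Hassan; loses to Sofia, Ivan, and Aisha → score 2.
Sofia: beats Fatima, Hassan, Kwame, and Ivan; loses to Aisha → score 4.
Ivan: beats Hassan and Kwame; loses to Fatima, Sofia, and Aisha → score 2.
Aisha: beats Fatima, Hassan, Kwame, Sofia, and Ivan → score 5.
Aisha has the best pairwise record.

Aisha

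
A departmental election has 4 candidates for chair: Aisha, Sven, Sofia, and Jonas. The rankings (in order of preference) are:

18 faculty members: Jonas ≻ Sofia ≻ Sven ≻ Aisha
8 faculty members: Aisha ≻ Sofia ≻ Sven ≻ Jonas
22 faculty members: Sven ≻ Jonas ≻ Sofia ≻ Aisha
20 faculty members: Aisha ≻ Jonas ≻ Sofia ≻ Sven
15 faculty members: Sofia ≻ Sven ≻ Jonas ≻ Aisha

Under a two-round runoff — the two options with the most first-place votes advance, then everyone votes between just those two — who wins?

Round 1 first-place votes: Aisha 28, Sven 22, Sofia 15, Jonas 18.
Aisha and Sven advance.
Runoff: Aisha is preferred to Sven by 28 voters; Sven by 55.
Sven wins the runoff.

Sven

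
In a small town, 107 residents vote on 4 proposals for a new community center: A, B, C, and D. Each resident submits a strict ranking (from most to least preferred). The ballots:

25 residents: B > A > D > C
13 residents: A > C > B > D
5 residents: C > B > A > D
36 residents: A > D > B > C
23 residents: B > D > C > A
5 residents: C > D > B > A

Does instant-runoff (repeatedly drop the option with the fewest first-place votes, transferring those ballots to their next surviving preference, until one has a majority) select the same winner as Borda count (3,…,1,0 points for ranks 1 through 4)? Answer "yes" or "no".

yes

Instant-runoff — R1 A 49, B 48, C 10, D 0 (D out); R2 A 49, B 48, C 10 (C out); R3 A 49, B 58 (B winner). Winner: B.
Borda — scores: A 202, B 208, C 79, D 153. Winner: B.
The two methods agree.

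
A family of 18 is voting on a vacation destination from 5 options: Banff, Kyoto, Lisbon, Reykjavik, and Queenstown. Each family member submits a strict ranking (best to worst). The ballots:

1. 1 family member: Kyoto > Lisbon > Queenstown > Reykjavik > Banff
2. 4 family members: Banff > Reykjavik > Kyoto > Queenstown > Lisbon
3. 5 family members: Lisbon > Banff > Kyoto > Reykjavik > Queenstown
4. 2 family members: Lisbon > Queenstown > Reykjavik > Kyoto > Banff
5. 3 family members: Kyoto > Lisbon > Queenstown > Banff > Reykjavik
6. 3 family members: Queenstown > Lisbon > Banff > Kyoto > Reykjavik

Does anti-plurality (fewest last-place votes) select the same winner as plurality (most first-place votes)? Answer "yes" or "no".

Anti-plurality — last-place votes: Banff 3, Kyoto 0, Lisbon 4, Reykjavik 6, Queenstown 5. Winner: Kyoto.
Plurality — first-place votes: Banff 4, Kyoto 4, Lisbon 7, Reykjavik 0, Queenstown 3. Winner: Lisbon.
The two methods disagree.

no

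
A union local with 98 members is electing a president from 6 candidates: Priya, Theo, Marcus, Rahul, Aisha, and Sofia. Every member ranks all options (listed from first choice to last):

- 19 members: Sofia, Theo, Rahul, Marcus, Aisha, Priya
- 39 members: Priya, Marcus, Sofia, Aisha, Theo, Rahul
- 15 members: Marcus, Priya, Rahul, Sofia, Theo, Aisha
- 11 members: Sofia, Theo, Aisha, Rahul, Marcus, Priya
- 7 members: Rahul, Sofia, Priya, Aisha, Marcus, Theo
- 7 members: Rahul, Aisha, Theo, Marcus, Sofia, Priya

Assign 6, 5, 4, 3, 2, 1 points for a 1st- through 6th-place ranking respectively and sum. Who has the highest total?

Priya: 19·1 + 39·6 + 15·5 + 11·1 + 7·4 + 7·1 = 374
Theo: 19·5 + 39·2 + 15·2 + 11·5 + 7·1 + 7·4 = 293
Marcus: 19·3 + 39·5 + 15·6 + 11·2 + 7·2 + 7·3 = 399
Rahul: 19·4 + 39·1 + 15·4 + 11·3 + 7·6 + 7·6 = 292
Aisha: 19·2 + 39·3 + 15·1 + 11·4 + 7·3 + 7·5 = 270
Sofia: 19·6 + 39·4 + 15·3 + 11·6 + 7·5 + 7·2 = 430
Sofia has the highest Borda score (430).

Sofia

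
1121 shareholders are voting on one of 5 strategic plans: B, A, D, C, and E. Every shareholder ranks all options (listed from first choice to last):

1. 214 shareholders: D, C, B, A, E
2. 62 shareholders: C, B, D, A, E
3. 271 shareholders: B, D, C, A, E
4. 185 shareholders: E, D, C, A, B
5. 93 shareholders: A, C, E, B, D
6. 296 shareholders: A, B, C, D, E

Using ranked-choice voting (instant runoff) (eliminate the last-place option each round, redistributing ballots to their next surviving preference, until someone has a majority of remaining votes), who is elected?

D

Round 1: B 271, A 389, D 214, C 62, E 185. Eliminate C.
Round 2: B 333, A 389, D 214, E 185. Eliminate E.
Round 3: B 333, A 389, D 399. Eliminate B.
Round 4: A 389, D 732. D has a majority.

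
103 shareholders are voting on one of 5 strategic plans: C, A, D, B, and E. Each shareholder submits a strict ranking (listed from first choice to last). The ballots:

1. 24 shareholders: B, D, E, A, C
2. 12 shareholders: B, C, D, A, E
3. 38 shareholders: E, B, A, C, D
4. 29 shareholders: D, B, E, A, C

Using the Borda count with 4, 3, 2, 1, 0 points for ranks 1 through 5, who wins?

C: 24·0 + 12·3 + 38·1 + 29·0 = 74
A: 24·1 + 12·1 + 38·2 + 29·1 = 141
D: 24·3 + 12·2 + 38·0 + 29·4 = 212
B: 24·4 + 12·4 + 38·3 + 29·3 = 345
E: 24·2 + 12·0 + 38·4 + 29·2 = 258
B has the highest Borda score (345).

B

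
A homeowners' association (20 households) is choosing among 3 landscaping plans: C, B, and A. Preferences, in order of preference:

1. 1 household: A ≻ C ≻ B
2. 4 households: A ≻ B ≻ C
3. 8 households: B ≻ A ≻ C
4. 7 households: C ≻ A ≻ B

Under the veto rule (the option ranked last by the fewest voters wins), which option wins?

A

Last-place votes: C 12, B 8, A 0.
A is ranked last by the fewest voters, so A wins.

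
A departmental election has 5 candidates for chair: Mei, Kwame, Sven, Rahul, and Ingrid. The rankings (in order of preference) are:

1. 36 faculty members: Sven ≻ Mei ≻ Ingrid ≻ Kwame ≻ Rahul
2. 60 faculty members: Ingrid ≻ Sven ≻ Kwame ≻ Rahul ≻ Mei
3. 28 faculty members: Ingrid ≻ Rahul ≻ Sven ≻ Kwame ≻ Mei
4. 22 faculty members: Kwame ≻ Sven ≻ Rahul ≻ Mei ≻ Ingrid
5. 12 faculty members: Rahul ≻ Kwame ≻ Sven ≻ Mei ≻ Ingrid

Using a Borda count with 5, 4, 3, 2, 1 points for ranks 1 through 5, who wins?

Sven

Mei: 36·4 + 60·1 + 28·1 + 22·2 + 12·2 = 300
Kwame: 36·2 + 60·3 + 28·2 + 22·5 + 12·4 = 466
Sven: 36·5 + 60·4 + 28·3 + 22·4 + 12·3 = 628
Rahul: 36·1 + 60·2 + 28·4 + 22·3 + 12·5 = 394
Ingrid: 36·3 + 60·5 + 28·5 + 22·1 + 12·1 = 582
Sven has the highest Borda score (628).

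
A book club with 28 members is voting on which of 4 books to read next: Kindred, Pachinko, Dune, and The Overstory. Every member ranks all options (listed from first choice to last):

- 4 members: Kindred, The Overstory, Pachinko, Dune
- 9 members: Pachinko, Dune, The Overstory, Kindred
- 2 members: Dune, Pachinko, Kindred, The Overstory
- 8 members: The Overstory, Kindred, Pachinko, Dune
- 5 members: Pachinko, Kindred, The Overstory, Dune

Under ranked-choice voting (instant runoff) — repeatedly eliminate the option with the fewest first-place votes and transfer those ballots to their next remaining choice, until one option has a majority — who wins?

Round 1: Kindred 4, Pachinko 14, Dune 2, The Overstory 8. Eliminate Dune.
Round 2: Kindred 4, Pachinko 16, The Overstory 8. Pachinko has a majority.

Pachinko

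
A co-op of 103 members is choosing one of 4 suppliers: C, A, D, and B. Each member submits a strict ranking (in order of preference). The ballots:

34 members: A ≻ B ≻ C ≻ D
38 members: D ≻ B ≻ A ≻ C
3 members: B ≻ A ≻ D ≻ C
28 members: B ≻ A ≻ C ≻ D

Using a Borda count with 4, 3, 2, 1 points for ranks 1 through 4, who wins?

B

C: 34·2 + 38·1 + 3·1 + 28·2 = 165
A: 34·4 + 38·2 + 3·3 + 28·3 = 305
D: 34·1 + 38·4 + 3·2 + 28·1 = 220
B: 34·3 + 38·3 + 3·4 + 28·4 = 340
B has the highest Borda score (340).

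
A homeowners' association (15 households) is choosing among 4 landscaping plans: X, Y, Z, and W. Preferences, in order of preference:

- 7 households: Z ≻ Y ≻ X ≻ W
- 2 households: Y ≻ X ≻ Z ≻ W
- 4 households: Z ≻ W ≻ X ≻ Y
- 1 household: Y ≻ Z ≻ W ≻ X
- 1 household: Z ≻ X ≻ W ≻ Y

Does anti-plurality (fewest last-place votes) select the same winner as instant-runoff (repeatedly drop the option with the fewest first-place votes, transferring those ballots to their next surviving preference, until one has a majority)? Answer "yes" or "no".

Anti-plurality — last-place votes: X 1, Y 5, Z 0, W 9. Winner: Z.
Instant-runoff — R1 X 0, Y 3, Z 12, W 0 (Z winner). Winner: Z.
The two methods agree.

yes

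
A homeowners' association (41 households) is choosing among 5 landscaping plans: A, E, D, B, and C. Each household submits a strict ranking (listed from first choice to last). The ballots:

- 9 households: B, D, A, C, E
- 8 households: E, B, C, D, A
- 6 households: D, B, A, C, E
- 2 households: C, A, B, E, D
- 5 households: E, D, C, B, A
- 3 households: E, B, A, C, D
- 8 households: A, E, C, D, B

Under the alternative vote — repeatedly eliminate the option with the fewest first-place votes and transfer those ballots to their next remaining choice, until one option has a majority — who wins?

E

Round 1: A 8, E 16, D 6, B 9, C 2. Eliminate C.
Round 2: A 10, E 16, D 6, B 9. Eliminate D.
Round 3: A 10, E 16, B 15. Eliminate A.
Round 4: E 24, B 17. E has a majority.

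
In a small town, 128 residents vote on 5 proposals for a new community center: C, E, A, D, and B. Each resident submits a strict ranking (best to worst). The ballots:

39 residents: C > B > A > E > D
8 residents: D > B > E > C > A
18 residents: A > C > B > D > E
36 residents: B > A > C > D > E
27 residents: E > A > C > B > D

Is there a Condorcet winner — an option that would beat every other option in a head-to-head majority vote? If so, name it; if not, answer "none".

none

Checking pairwise contests:
A beats C 81–47.
C beats E 93–35.
B beats A 83–45.
C beats D 120–8.
C beats B 84–44.
Every option loses at least one head-to-head, so there is no Condorcet winner.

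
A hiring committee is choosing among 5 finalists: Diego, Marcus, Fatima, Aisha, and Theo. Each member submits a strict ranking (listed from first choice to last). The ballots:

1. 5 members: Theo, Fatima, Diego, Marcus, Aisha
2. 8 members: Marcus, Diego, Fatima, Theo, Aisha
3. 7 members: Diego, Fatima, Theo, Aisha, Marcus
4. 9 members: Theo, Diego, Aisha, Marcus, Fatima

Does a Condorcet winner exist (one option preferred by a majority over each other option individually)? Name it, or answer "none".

Diego

Diego vs Marcus: 21–8 for Diego.
Diego vs Fatima: 24–5 for Diego.
Diego vs Aisha: 29–0 for Diego.
Diego vs Theo: 15–14 for Diego.
Diego beats every other option head-to-head.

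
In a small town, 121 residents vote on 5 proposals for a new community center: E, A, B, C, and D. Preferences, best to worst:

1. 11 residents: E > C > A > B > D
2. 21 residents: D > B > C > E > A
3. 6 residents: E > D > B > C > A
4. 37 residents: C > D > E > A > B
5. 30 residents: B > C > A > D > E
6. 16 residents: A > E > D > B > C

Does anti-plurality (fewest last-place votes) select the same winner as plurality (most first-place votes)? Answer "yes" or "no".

Anti-plurality — last-place votes: E 30, A 27, B 37, C 16, D 11. Winner: D.
Plurality — first-place votes: E 17, A 16, B 30, C 37, D 21. Winner: C.
The two methods disagree.

no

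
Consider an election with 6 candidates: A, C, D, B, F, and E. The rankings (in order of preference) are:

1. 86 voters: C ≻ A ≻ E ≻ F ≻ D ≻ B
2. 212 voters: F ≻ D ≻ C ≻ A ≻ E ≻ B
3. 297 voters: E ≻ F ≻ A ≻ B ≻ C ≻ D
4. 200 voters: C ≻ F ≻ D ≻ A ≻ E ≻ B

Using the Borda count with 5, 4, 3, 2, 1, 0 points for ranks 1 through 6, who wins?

A: 86·4 + 212·2 + 297·3 + 200·2 = 2059
C: 86·5 + 212·3 + 297·1 + 200·5 = 2363
D: 86·1 + 212·4 + 297·0 + 200·3 = 1534
B: 86·0 + 212·0 + 297·2 + 200·0 = 594
F: 86·2 + 212·5 + 297·4 + 200·4 = 3220
E: 86·3 + 212·1 + 297·5 + 200·1 = 2155
F has the highest Borda score (3220).

F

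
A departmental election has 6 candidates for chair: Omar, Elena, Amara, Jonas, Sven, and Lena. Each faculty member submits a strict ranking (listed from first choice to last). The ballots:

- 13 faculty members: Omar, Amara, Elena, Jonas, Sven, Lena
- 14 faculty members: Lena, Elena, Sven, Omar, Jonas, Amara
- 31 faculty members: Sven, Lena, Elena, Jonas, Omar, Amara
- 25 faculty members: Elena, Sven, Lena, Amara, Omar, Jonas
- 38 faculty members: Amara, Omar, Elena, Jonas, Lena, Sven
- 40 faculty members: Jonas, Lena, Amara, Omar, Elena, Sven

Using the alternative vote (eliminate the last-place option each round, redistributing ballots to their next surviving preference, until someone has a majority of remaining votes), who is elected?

Amara

Round 1: Omar 13, Elena 25, Amara 38, Jonas 40, Sven 31, Lena 14. Eliminate Omar.
Round 2: Elena 25, Amara 51, Jonas 40, Sven 31, Lena 14. Eliminate Lena.
Round 3: Elena 39, Amara 51, Jonas 40, Sven 31. Eliminate Sven.
Round 4: Elena 70, Amara 51, Jonas 40. Eliminate Jonas.
Round 5: Elena 70, Amara 91. Amara has a majority.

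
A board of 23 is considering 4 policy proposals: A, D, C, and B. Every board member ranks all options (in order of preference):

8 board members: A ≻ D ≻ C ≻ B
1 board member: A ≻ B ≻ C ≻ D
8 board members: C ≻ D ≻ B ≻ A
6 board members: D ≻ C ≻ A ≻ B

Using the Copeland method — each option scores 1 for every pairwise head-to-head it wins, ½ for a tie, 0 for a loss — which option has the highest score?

D

A: beats B; loses to D and C → score 1.
D: beats A, C, and B → score 3.
C: beats A and B; loses to D → score 2.
B: loses to A, D, and C → score 0.
D has the best pairwise record.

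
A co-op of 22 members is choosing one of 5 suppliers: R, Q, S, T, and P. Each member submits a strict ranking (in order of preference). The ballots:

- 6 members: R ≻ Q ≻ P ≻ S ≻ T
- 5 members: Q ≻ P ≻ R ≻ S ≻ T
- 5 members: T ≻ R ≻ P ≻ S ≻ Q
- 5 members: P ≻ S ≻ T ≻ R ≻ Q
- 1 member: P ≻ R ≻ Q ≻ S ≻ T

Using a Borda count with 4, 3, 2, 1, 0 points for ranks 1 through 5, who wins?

P

R: 6·4 + 5·2 + 5·3 + 5·1 + 1·3 = 57
Q: 6·3 + 5·4 + 5·0 + 5·0 + 1·2 = 40
S: 6·1 + 5·1 + 5·1 + 5·3 + 1·1 = 32
T: 6·0 + 5·0 + 5·4 + 5·2 + 1·0 = 30
P: 6·2 + 5·3 + 5·2 + 5·4 + 1·4 = 61
P has the highest Borda score (61).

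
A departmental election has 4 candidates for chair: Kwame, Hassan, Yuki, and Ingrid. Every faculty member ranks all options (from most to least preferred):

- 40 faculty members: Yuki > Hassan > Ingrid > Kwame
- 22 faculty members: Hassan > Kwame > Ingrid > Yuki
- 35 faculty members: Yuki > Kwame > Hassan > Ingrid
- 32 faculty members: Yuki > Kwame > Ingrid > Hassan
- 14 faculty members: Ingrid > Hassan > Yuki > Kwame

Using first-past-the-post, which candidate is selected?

First-place votes: Kwame 0, Hassan 22, Yuki 107, Ingrid 14.
Yuki has the most first-place votes.

Yuki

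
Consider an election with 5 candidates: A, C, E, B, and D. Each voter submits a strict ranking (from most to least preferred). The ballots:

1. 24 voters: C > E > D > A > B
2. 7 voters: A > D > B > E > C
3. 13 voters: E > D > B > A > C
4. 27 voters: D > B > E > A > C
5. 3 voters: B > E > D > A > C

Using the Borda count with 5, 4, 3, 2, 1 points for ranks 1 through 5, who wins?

D

A: 24·2 + 7·5 + 13·2 + 27·2 + 3·2 = 169
C: 24·5 + 7·1 + 13·1 + 27·1 + 3·1 = 170
E: 24·4 + 7·2 + 13·5 + 27·3 + 3·4 = 268
B: 24·1 + 7·3 + 13·3 + 27·4 + 3·5 = 207
D: 24·3 + 7·4 + 13·4 + 27·5 + 3·3 = 296
D has the highest Borda score (296).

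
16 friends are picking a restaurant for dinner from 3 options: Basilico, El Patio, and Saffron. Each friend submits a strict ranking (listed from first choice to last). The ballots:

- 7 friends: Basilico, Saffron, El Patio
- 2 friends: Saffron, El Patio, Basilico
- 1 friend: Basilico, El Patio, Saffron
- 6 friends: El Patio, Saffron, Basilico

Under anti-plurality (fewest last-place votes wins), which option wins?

Last-place votes: Basilico 8, El Patio 7, Saffron 1.
Saffron is ranked last by the fewest voters, so Saffron wins.

Saffron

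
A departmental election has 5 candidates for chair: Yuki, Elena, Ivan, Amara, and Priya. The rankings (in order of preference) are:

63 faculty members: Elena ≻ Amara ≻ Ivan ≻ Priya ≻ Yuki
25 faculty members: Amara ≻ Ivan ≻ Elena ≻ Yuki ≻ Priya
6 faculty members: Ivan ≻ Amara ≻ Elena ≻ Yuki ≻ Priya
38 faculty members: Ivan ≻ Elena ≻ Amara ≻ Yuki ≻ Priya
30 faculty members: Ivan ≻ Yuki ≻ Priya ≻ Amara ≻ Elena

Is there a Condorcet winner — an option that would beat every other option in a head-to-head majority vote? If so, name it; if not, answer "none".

Checking pairwise contests:
Elena beats Yuki 132–30.
Ivan beats Elena 99–63.
Amara beats Ivan 88–74.
Elena beats Amara 101–61.
Yuki beats Priya 99–63.
Every option loses at least one head-to-head, so there is no Condorcet winner.

none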